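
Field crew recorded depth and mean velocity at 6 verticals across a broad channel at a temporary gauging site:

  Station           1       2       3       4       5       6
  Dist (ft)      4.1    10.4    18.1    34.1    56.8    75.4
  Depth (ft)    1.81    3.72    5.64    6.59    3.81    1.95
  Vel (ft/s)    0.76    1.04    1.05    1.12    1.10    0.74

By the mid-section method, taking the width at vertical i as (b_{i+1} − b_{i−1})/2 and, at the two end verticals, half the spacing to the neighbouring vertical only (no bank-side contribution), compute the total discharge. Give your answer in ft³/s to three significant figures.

344 ft³/s

w_1 = (10.4 − 4.1)/2 = 3.15 ft; q_1 = 0.76 × 1.81 × 3.15 = 4.333 ft³/s
w_2 = (18.1 − 4.1)/2 = 7 ft; q_2 = 1.04 × 3.72 × 7 = 27.08 ft³/s
w_3 = (34.1 − 10.4)/2 = 11.85 ft; q_3 = 1.05 × 5.64 × 11.85 = 70.18 ft³/s
w_4 = (56.8 − 18.1)/2 = 19.35 ft; q_4 = 1.12 × 6.59 × 19.35 = 142.8 ft³/s
w_5 = (75.4 − 34.1)/2 = 20.65 ft; q_5 = 1.10 × 3.81 × 20.65 = 86.54 ft³/s
w_6 = (75.4 − 56.8)/2 = 9.3 ft; q_6 = 0.74 × 1.95 × 9.3 = 13.42 ft³/s
Q = Σ qᵢ = 344.4 ft³/s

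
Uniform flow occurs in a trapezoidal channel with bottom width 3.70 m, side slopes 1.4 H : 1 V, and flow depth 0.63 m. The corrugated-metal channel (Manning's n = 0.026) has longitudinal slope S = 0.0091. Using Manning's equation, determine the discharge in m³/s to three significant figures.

A = (b + z·y)·y = (3.70 + 1.4×0.63)×0.63 = 2.887 m²
P = b + 2y√(1+z²) = 3.70 + 2×0.63×√(1+1.4²) = 5.868 m
R = A/P = 2.887/5.868 = 0.4920 m
Q = (1/n)·A·R^(2/3)·S^(1/2) = (1/0.026) × 2.887 × 0.4920^(2/3) × 0.0091^(1/2) = 6.600 m³/s

6.60 m³/s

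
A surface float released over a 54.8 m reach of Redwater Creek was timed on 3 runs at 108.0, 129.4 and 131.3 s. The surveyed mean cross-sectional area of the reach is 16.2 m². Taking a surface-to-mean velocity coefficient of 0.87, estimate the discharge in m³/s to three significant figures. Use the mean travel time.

t̄ = (108.0 + 129.4 + 131.3) / 3 = 122.9 s
v_surface = L / t̄ = 54.8 / 122.9 = 0.4459 m/s
v_mean = 0.87 × 0.4459 = 0.3879 m/s
Q = A × v_mean = 16.2 × 0.3879 = 6.284 m³/s

6.28 m³/s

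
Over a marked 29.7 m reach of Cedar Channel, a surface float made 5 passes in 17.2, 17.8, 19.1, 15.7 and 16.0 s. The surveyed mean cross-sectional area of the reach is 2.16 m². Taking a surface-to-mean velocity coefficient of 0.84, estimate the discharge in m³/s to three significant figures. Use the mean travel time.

t̄ = (17.2 + 17.8 + 19.1 + 15.7 + 16.0) / 5 = 17.16 s
v_surface = L / t̄ = 29.7 / 17.16 = 1.731 m/s
v_mean = 0.84 × 1.731 = 1.454 m/s
Q = A × v_mean = 2.16 × 1.454 = 3.140 m³/s

3.14 m³/s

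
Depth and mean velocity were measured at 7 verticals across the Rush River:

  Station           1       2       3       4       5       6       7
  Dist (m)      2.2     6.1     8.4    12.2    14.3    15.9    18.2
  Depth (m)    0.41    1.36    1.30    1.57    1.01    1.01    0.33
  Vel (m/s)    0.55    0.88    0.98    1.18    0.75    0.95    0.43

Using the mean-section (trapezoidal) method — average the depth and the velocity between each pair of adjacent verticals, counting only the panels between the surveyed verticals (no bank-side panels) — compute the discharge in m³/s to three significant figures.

Panel 1-2: Δb = 3.9 m, d̄ = (0.41+1.36)/2 = 0.885, v̄ = (0.55+0.88)/2 = 0.715 → q = 3.9×0.885×0.715 = 2.468 m³/s
Panel 2-3: Δb = 2.3 m, d̄ = (1.36+1.30)/2 = 1.33, v̄ = (0.88+0.98)/2 = 0.93 → q = 2.3×1.33×0.93 = 2.845 m³/s
Panel 3-4: Δb = 3.8 m, d̄ = (1.30+1.57)/2 = 1.435, v̄ = (0.98+1.18)/2 = 1.08 → q = 3.8×1.435×1.08 = 5.889 m³/s
Panel 4-5: Δb = 2.1 m, d̄ = (1.57+1.01)/2 = 1.29, v̄ = (1.18+0.75)/2 = 0.965 → q = 2.1×1.29×0.965 = 2.614 m³/s
Panel 5-6: Δb = 1.6 m, d̄ = (1.01+1.01)/2 = 1.01, v̄ = (0.75+0.95)/2 = 0.85 → q = 1.6×1.01×0.85 = 1.374 m³/s
Panel 6-7: Δb = 2.3 m, d̄ = (1.01+0.33)/2 = 0.67, v̄ = (0.95+0.43)/2 = 0.69 → q = 2.3×0.67×0.69 = 1.063 m³/s
Q = Σ q = 16.25 m³/s

16.3 m³/s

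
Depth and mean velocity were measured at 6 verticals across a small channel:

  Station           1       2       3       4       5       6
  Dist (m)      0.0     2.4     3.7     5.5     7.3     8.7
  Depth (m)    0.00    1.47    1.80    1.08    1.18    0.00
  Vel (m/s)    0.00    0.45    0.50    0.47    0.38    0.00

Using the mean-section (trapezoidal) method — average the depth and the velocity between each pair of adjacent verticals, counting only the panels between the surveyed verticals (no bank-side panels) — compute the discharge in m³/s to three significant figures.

3.69 m³/s

Panel 1-2: Δb = 2.4 m, d̄ = (0.00+1.47)/2 = 0.735, v̄ = (0.00+0.45)/2 = 0.225 → q = 2.4×0.735×0.225 = 0.3969 m³/s
Panel 2-3: Δb = 1.3 m, d̄ = (1.47+1.80)/2 = 1.635, v̄ = (0.45+0.50)/2 = 0.475 → q = 1.3×1.635×0.475 = 1.010 m³/s
Panel 3-4: Δb = 1.8 m, d̄ = (1.80+1.08)/2 = 1.44, v̄ = (0.50+0.47)/2 = 0.485 → q = 1.8×1.44×0.485 = 1.257 m³/s
Panel 4-5: Δb = 1.8 m, d̄ = (1.08+1.18)/2 = 1.13, v̄ = (0.47+0.38)/2 = 0.425 → q = 1.8×1.13×0.425 = 0.8645 m³/s
Panel 5-6: Δb = 1.4 m, d̄ = (1.18+0.00)/2 = 0.59, v̄ = (0.38+0.00)/2 = 0.19 → q = 1.4×0.59×0.19 = 0.1569 m³/s
Q = Σ q = 3.685 m³/s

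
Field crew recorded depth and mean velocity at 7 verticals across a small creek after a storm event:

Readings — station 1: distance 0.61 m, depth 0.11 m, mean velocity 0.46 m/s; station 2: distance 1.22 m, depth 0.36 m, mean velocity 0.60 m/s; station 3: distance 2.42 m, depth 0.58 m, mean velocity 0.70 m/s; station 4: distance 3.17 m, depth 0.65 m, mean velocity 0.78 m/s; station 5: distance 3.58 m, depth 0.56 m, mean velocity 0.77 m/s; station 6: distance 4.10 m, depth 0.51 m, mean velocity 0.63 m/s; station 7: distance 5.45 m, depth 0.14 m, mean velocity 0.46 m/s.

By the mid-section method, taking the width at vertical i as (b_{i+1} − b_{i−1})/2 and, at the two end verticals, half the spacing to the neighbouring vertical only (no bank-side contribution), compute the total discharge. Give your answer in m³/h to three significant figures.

5200 m³/h

w_1 = (1.22 − 0.61)/2 = 0.305 m; q_1 = 0.46 × 0.11 × 0.305 = 0.01543 m³/s
w_2 = (2.42 − 0.61)/2 = 0.905 m; q_2 = 0.60 × 0.36 × 0.905 = 0.1955 m³/s
w_3 = (3.17 − 1.22)/2 = 0.975 m; q_3 = 0.70 × 0.58 × 0.975 = 0.3959 m³/s
w_4 = (3.58 − 2.42)/2 = 0.58 m; q_4 = 0.78 × 0.65 × 0.58 = 0.2941 m³/s
w_5 = (4.10 − 3.17)/2 = 0.465 m; q_5 = 0.77 × 0.56 × 0.465 = 0.2005 m³/s
w_6 = (5.45 − 3.58)/2 = 0.935 m; q_6 = 0.63 × 0.51 × 0.935 = 0.3004 m³/s
w_7 = (5.45 − 4.10)/2 = 0.675 m; q_7 = 0.46 × 0.14 × 0.675 = 0.04347 m³/s
Q = Σ qᵢ = 1.445 m³/s
= 1.445 × 3600 = 5203 m³/h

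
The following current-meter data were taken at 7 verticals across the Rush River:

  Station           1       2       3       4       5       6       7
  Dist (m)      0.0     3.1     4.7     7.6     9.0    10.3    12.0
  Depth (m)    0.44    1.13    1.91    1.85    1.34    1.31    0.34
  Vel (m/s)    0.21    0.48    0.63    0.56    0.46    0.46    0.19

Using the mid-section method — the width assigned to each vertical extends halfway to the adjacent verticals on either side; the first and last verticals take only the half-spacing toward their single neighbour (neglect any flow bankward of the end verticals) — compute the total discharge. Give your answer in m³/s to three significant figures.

8.14 m³/s

w_1 = (3.1 − 0.0)/2 = 1.55 m; q_1 = 0.21 × 0.44 × 1.55 = 0.1432 m³/s
w_2 = (4.7 − 0.0)/2 = 2.35 m; q_2 = 0.48 × 1.13 × 2.35 = 1.275 m³/s
w_3 = (7.6 − 3.1)/2 = 2.25 m; q_3 = 0.63 × 1.91 × 2.25 = 2.707 m³/s
w_4 = (9.0 − 4.7)/2 = 2.15 m; q_4 = 0.56 × 1.85 × 2.15 = 2.227 m³/s
w_5 = (10.3 − 7.6)/2 = 1.35 m; q_5 = 0.46 × 1.34 × 1.35 = 0.8321 m³/s
w_6 = (12.0 − 9.0)/2 = 1.5 m; q_6 = 0.46 × 1.31 × 1.5 = 0.9039 m³/s
w_7 = (12.0 − 10.3)/2 = 0.85 m; q_7 = 0.19 × 0.34 × 0.85 = 0.05491 m³/s
Q = Σ qᵢ = 8.144 m³/s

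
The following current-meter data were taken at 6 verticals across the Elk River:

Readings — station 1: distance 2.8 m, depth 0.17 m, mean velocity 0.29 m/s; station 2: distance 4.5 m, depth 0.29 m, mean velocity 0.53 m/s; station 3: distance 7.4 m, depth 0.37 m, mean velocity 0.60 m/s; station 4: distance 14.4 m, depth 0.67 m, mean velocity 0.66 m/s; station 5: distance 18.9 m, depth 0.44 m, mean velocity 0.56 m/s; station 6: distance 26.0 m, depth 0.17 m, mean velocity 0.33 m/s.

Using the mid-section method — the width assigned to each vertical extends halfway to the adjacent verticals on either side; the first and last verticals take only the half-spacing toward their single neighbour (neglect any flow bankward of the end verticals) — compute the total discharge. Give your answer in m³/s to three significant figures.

5.67 m³/s

w_1 = (4.5 − 2.8)/2 = 0.85 m; q_1 = 0.29 × 0.17 × 0.85 = 0.04191 m³/s
w_2 = (7.4 − 2.8)/2 = 2.3 m; q_2 = 0.53 × 0.29 × 2.3 = 0.3535 m³/s
w_3 = (14.4 − 4.5)/2 = 4.95 m; q_3 = 0.60 × 0.37 × 4.95 = 1.099 m³/s
w_4 = (18.9 − 7.4)/2 = 5.75 m; q_4 = 0.66 × 0.67 × 5.75 = 2.543 m³/s
w_5 = (26.0 − 14.4)/2 = 5.8 m; q_5 = 0.56 × 0.44 × 5.8 = 1.429 m³/s
w_6 = (26.0 − 18.9)/2 = 3.55 m; q_6 = 0.33 × 0.17 × 3.55 = 0.1992 m³/s
Q = Σ qᵢ = 5.665 m³/s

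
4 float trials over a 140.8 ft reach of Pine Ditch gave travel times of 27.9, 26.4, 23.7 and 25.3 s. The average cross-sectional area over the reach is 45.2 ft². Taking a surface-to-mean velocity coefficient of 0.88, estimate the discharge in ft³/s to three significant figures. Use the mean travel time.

t̄ = (27.9 + 26.4 + 23.7 + 25.3) / 4 = 25.825 s
v_surface = L / t̄ = 140.8 / 25.825 = 5.452 ft/s
v_mean = 0.88 × 5.452 = 4.798 ft/s
Q = A × v_mean = 45.2 × 4.798 = 216.9 ft³/s

217 ft³/s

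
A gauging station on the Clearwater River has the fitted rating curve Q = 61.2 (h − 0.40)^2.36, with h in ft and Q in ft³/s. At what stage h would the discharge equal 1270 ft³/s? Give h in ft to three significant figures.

4.01 ft

h − h₀ = (Q/C)^(1/b) = (1270/61.2)^(1/2.36) = 3.615 ft
h = 0.40 + 3.615 = 4.015 ft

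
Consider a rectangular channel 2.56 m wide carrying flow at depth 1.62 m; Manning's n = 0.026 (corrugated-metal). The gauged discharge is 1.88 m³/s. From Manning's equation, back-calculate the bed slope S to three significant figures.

A = b·y = 2.56 × 1.62 = 4.147 m²
P = b + 2y = 2.56 + 2×1.62 = 5.800 m
R = A/P = 4.147/5.800 = 0.7150 m
S = (Q·n / (1·A·R^(2/3)))² = (1.88×0.026 / (1×4.147×0.7996))² = 0.0002173

0.000217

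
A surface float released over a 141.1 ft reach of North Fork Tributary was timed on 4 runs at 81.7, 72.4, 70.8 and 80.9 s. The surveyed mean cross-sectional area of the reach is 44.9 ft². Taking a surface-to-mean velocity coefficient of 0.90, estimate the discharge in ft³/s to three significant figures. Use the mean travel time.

74.6 ft³/s

t̄ = (81.7 + 72.4 + 70.8 + 80.9) / 4 = 76.45 s
v_surface = L / t̄ = 141.1 / 76.45 = 1.846 ft/s
v_mean = 0.90 × 1.846 = 1.661 ft/s
Q = A × v_mean = 44.9 × 1.661 = 74.58 ft³/s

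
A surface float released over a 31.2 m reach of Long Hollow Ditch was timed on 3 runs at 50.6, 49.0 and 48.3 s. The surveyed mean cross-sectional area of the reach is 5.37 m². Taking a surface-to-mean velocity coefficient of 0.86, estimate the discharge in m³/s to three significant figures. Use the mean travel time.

t̄ = (50.6 + 49.0 + 48.3) / 3 = 49.3 s
v_surface = L / t̄ = 31.2 / 49.3 = 0.6329 m/s
v_mean = 0.86 × 0.6329 = 0.5443 m/s
Q = A × v_mean = 5.37 × 0.5443 = 2.923 m³/s

2.92 m³/s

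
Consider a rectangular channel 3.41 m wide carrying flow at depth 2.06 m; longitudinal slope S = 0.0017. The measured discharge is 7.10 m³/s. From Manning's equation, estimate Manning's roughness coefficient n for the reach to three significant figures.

0.0389

A = b·y = 3.41 × 2.06 = 7.025 m²
P = b + 2y = 3.41 + 2×2.06 = 7.530 m
R = A/P = 7.025/7.530 = 0.9329 m
n = (1/Q)·A·R^(2/3)·S^(1/2) = (1/7.10) × 7.025 × 0.9547 × 0.04123 = 0.03895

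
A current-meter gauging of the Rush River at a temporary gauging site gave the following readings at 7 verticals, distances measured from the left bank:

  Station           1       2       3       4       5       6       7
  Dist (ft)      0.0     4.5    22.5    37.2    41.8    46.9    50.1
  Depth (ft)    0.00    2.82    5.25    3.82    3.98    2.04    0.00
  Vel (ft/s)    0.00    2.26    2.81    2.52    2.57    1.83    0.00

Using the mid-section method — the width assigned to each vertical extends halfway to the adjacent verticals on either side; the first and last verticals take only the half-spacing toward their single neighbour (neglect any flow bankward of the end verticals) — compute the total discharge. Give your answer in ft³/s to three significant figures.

w_2 = (22.5 − 0.0)/2 = 11.25 ft; q_2 = 2.26 × 2.82 × 11.25 = 71.70 ft³/s
w_3 = (37.2 − 4.5)/2 = 16.35 ft; q_3 = 2.81 × 5.25 × 16.35 = 241.2 ft³/s
w_4 = (41.8 − 22.5)/2 = 9.65 ft; q_4 = 2.52 × 3.82 × 9.65 = 92.89 ft³/s
w_5 = (46.9 − 37.2)/2 = 4.85 ft; q_5 = 2.57 × 3.98 × 4.85 = 49.61 ft³/s
w_6 = (50.1 − 41.8)/2 = 4.15 ft; q_6 = 1.83 × 2.04 × 4.15 = 15.49 ft³/s
Stations 1, 7 contribute zero (depth or velocity is 0).
Q = Σ qᵢ = 470.9 ft³/s

471 ft³/s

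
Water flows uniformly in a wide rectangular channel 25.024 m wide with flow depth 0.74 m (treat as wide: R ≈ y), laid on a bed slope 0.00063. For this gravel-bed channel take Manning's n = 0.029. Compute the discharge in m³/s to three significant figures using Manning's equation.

13.1 m³/s

A = b·y = 25.024 × 0.74 = 18.52 m²
Wide channel: R ≈ y = 0.74 m
Q = (1/n)·A·R^(2/3)·S^(1/2) = (1/0.029) × 18.52 × 0.7400^(2/3) × 0.00063^(1/2) = 13.11 m³/s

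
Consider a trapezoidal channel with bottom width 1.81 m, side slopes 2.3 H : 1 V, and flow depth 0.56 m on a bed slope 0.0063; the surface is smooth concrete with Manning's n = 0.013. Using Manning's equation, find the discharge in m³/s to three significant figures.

5.51 m³/s

A = (b + z·y)·y = (1.81 + 2.3×0.56)×0.56 = 1.735 m²
P = b + 2y√(1+z²) = 1.81 + 2×0.56×√(1+2.3²) = 4.619 m
R = A/P = 1.735/4.619 = 0.3756 m
Q = (1/n)·A·R^(2/3)·S^(1/2) = (1/0.013) × 1.735 × 0.3756^(2/3) × 0.0063^(1/2) = 5.514 m³/s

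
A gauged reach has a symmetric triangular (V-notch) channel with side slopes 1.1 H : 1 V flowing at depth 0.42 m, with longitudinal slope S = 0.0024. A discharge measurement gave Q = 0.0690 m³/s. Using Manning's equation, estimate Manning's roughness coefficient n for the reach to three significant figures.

A = z·y² = 1.1×0.42² = 0.1940 m²
P = 2y√(1+z²) = 2×0.42×√(1+1.1²) = 1.249 m
R = A/P = 0.1940/1.249 = 0.1554 m
n = (1/Q)·A·R^(2/3)·S^(1/2) = (1/0.0690) × 0.1940 × 0.2890 × 0.04899 = 0.03982

0.0398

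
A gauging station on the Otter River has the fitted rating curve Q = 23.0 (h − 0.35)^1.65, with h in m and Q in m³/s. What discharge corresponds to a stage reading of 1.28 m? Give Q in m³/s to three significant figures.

Q = 23.0 × (1.28 − 0.35)^1.65 = 23.0 × 0.93^1.65 = 20.40 m³/s

20.4 m³/s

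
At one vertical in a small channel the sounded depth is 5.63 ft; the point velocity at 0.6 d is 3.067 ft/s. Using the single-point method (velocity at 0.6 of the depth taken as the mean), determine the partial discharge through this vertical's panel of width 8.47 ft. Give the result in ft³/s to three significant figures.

v̄ = v₀.₆ = 3.067 ft/s
q = v̄ × d × w = 3.067 × 5.63 × 8.47 = 146.3 ft³/s

146 ft³/s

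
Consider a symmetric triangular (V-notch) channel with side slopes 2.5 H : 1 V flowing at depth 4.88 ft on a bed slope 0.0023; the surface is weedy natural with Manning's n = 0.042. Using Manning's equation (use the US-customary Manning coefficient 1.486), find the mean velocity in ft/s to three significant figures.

2.93 ft/s

A = z·y² = 2.5×4.88² = 59.54 ft²
P = 2y√(1+z²) = 2×4.88×√(1+2.5²) = 26.28 ft
R = A/P = 59.54/26.28 = 2.265 ft
Q = (1.486/n)·A·R^(2/3)·S^(1/2) = (1.486/0.042) × 59.54 × 2.265^(2/3) × 0.0023^(1/2) = 174.3 ft³/s
V = Q/A = 174.3/59.54 = 2.927 ft/s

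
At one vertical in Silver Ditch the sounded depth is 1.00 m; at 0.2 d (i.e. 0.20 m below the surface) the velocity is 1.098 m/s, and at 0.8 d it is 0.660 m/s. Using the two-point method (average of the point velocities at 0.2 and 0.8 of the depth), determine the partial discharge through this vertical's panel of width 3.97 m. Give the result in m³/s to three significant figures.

3.49 m³/s

v̄ = (1.098 + 0.660) / 2 = 0.8790 m/s
q = v̄ × d × w = 0.8790 × 1.00 × 3.97 = 3.490 m³/s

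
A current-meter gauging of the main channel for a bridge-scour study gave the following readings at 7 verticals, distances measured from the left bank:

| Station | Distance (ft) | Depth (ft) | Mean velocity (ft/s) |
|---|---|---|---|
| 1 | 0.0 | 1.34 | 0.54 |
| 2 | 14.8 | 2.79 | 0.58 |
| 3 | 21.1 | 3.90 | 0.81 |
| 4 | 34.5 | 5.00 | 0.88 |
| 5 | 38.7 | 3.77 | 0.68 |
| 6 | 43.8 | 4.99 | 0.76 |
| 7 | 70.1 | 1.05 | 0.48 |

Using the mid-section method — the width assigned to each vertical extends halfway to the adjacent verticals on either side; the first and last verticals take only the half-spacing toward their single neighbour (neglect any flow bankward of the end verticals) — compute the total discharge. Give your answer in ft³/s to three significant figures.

w_1 = (14.8 − 0.0)/2 = 7.4 ft; q_1 = 0.54 × 1.34 × 7.4 = 5.355 ft³/s
w_2 = (21.1 − 0.0)/2 = 10.55 ft; q_2 = 0.58 × 2.79 × 10.55 = 17.07 ft³/s
w_3 = (34.5 − 14.8)/2 = 9.85 ft; q_3 = 0.81 × 3.90 × 9.85 = 31.12 ft³/s
w_4 = (38.7 − 21.1)/2 = 8.8 ft; q_4 = 0.88 × 5.00 × 8.8 = 38.72 ft³/s
w_5 = (43.8 − 34.5)/2 = 4.65 ft; q_5 = 0.68 × 3.77 × 4.65 = 11.92 ft³/s
w_6 = (70.1 − 38.7)/2 = 15.7 ft; q_6 = 0.76 × 4.99 × 15.7 = 59.54 ft³/s
w_7 = (70.1 − 43.8)/2 = 13.15 ft; q_7 = 0.48 × 1.05 × 13.15 = 6.628 ft³/s
Q = Σ qᵢ = 170.4 ft³/s

170 ft³/s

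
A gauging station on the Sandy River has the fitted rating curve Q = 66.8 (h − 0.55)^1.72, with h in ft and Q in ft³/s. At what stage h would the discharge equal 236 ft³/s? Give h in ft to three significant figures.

h − h₀ = (Q/C)^(1/b) = (236/66.8)^(1/1.72) = 2.083 ft
h = 0.55 + 2.083 = 2.633 ft

2.63 ft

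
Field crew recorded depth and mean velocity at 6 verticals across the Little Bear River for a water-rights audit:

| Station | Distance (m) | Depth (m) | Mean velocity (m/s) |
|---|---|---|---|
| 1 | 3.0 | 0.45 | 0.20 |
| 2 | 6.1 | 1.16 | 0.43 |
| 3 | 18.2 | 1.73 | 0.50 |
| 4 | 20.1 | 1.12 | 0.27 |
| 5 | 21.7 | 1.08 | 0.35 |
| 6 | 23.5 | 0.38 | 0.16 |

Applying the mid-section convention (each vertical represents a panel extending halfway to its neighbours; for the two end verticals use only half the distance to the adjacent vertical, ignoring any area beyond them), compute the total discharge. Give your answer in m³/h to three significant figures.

40400 m³/h

w_1 = (6.1 − 3.0)/2 = 1.55 m; q_1 = 0.20 × 0.45 × 1.55 = 0.1395 m³/s
w_2 = (18.2 − 3.0)/2 = 7.6 m; q_2 = 0.43 × 1.16 × 7.6 = 3.791 m³/s
w_3 = (20.1 − 6.1)/2 = 7 m; q_3 = 0.50 × 1.73 × 7 = 6.055 m³/s
w_4 = (21.7 − 18.2)/2 = 1.75 m; q_4 = 0.27 × 1.12 × 1.75 = 0.5292 m³/s
w_5 = (23.5 − 20.1)/2 = 1.7 m; q_5 = 0.35 × 1.08 × 1.7 = 0.6426 m³/s
w_6 = (23.5 − 21.7)/2 = 0.9 m; q_6 = 0.16 × 0.38 × 0.9 = 0.05472 m³/s
Q = Σ qᵢ = 11.21 m³/s
= 11.21 × 3600 = 40360 m³/h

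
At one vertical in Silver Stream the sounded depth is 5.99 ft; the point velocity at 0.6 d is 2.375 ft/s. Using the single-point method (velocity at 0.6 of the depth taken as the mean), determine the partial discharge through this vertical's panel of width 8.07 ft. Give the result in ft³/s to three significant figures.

115 ft³/s

v̄ = v₀.₆ = 2.375 ft/s
q = v̄ × d × w = 2.375 × 5.99 × 8.07 = 114.8 ft³/s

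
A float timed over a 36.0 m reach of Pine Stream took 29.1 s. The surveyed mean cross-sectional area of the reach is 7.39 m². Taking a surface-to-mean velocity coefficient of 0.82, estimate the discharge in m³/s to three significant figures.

v_surface = L / t̄ = 36.0 / 29.1 = 1.237 m/s
v_mean = 0.82 × 1.237 = 1.014 m/s
Q = A × v_mean = 7.39 × 1.014 = 7.497 m³/s

7.50 m³/s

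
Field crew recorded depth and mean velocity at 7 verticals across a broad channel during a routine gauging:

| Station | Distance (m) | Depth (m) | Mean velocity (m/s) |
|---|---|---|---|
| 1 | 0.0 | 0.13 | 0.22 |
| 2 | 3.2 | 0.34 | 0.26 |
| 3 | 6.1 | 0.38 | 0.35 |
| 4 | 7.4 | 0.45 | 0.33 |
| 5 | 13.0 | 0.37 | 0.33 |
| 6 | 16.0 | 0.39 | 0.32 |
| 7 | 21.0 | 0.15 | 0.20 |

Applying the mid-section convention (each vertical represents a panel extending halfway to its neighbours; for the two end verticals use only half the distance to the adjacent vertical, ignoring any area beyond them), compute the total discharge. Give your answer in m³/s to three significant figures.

w_1 = (3.2 − 0.0)/2 = 1.6 m; q_1 = 0.22 × 0.13 × 1.6 = 0.04576 m³/s
w_2 = (6.1 − 0.0)/2 = 3.05 m; q_2 = 0.26 × 0.34 × 3.05 = 0.2696 m³/s
w_3 = (7.4 − 3.2)/2 = 2.1 m; q_3 = 0.35 × 0.38 × 2.1 = 0.2793 m³/s
w_4 = (13.0 − 6.1)/2 = 3.45 m; q_4 = 0.33 × 0.45 × 3.45 = 0.5123 m³/s
w_5 = (16.0 − 7.4)/2 = 4.3 m; q_5 = 0.33 × 0.37 × 4.3 = 0.5250 m³/s
w_6 = (21.0 − 13.0)/2 = 4 m; q_6 = 0.32 × 0.39 × 4 = 0.4992 m³/s
w_7 = (21.0 − 16.0)/2 = 2.5 m; q_7 = 0.20 × 0.15 × 2.5 = 0.07500 m³/s
Q = Σ qᵢ = 2.206 m³/s

2.21 m³/s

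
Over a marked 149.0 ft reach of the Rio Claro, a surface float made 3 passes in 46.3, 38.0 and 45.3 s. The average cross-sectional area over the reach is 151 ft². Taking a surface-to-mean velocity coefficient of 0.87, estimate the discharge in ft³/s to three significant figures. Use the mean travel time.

t̄ = (46.3 + 38.0 + 45.3) / 3 = 43.2 s
v_surface = L / t̄ = 149.0 / 43.2 = 3.449 ft/s
v_mean = 0.87 × 3.449 = 3.001 ft/s
Q = A × v_mean = 151 × 3.001 = 453.1 ft³/s

453 ft³/s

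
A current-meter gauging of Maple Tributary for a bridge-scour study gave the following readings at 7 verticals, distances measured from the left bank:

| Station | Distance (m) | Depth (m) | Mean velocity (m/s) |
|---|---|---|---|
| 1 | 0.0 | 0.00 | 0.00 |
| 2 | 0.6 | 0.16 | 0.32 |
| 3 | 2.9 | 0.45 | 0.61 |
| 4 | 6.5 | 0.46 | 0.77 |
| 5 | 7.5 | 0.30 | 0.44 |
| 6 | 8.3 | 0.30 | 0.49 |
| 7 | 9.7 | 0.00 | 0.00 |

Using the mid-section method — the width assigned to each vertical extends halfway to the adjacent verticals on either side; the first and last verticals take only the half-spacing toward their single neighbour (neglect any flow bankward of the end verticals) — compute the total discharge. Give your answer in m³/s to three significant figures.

1.98 m³/s

w_2 = (2.9 − 0.0)/2 = 1.45 m; q_2 = 0.32 × 0.16 × 1.45 = 0.07424 m³/s
w_3 = (6.5 − 0.6)/2 = 2.95 m; q_3 = 0.61 × 0.45 × 2.95 = 0.8098 m³/s
w_4 = (7.5 − 2.9)/2 = 2.3 m; q_4 = 0.77 × 0.46 × 2.3 = 0.8147 m³/s
w_5 = (8.3 − 6.5)/2 = 0.9 m; q_5 = 0.44 × 0.30 × 0.9 = 0.1188 m³/s
w_6 = (9.7 − 7.5)/2 = 1.1 m; q_6 = 0.49 × 0.30 × 1.1 = 0.1617 m³/s
Stations 1, 7 contribute zero (depth or velocity is 0).
Q = Σ qᵢ = 1.979 m³/s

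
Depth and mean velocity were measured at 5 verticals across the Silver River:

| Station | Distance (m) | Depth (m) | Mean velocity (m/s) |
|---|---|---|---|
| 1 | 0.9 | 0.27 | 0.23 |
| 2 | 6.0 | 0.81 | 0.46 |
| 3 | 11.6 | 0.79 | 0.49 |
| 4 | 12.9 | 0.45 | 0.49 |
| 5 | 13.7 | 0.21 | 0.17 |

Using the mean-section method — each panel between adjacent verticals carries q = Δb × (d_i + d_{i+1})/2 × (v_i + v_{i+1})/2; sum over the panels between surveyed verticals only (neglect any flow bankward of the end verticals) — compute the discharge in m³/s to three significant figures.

3.56 m³/s

Panel 1-2: Δb = 5.1 m, d̄ = (0.27+0.81)/2 = 0.54, v̄ = (0.23+0.46)/2 = 0.345 → q = 5.1×0.54×0.345 = 0.9501 m³/s
Panel 2-3: Δb = 5.6 m, d̄ = (0.81+0.79)/2 = 0.8, v̄ = (0.46+0.49)/2 = 0.475 → q = 5.6×0.8×0.475 = 2.128 m³/s
Panel 3-4: Δb = 1.3 m, d̄ = (0.79+0.45)/2 = 0.62, v̄ = (0.49+0.49)/2 = 0.49 → q = 1.3×0.62×0.49 = 0.3949 m³/s
Panel 4-5: Δb = 0.8 m, d̄ = (0.45+0.21)/2 = 0.33, v̄ = (0.49+0.17)/2 = 0.33 → q = 0.8×0.33×0.33 = 0.08712 m³/s
Q = Σ q = 3.560 m³/s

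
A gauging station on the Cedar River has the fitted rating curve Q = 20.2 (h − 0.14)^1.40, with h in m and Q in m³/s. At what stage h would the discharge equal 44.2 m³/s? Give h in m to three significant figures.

h − h₀ = (Q/C)^(1/b) = (44.2/20.2)^(1/1.40) = 1.749 m
h = 0.14 + 1.749 = 1.889 m

1.89 m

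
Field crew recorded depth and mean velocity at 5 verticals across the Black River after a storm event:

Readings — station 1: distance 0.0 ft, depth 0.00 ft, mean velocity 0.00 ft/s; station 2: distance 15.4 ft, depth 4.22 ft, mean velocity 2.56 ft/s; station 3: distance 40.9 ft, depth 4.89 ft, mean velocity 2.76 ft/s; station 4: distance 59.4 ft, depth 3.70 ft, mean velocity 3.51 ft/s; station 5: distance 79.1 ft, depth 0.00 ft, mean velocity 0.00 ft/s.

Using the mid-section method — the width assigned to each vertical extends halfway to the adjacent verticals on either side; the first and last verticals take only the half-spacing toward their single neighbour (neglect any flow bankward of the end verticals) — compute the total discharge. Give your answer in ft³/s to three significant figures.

766 ft³/s

w_2 = (40.9 − 0.0)/2 = 20.45 ft; q_2 = 2.56 × 4.22 × 20.45 = 220.9 ft³/s
w_3 = (59.4 − 15.4)/2 = 22 ft; q_3 = 2.76 × 4.89 × 22 = 296.9 ft³/s
w_4 = (79.1 − 40.9)/2 = 19.1 ft; q_4 = 3.51 × 3.70 × 19.1 = 248.1 ft³/s
Stations 1, 5 contribute zero (depth or velocity is 0).
Q = Σ qᵢ = 765.9 ft³/s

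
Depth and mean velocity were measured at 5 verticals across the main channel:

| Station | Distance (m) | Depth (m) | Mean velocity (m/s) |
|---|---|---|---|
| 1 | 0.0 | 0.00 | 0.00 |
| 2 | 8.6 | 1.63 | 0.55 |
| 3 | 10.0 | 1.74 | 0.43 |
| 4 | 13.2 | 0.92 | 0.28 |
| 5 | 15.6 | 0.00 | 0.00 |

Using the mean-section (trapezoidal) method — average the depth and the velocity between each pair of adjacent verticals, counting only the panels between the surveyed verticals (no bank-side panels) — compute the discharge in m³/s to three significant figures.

4.75 m³/s

Panel 1-2: Δb = 8.6 m, d̄ = (0.00+1.63)/2 = 0.815, v̄ = (0.00+0.55)/2 = 0.275 → q = 8.6×0.815×0.275 = 1.927 m³/s
Panel 2-3: Δb = 1.4 m, d̄ = (1.63+1.74)/2 = 1.685, v̄ = (0.55+0.43)/2 = 0.49 → q = 1.4×1.685×0.49 = 1.156 m³/s
Panel 3-4: Δb = 3.2 m, d̄ = (1.74+0.92)/2 = 1.33, v̄ = (0.43+0.28)/2 = 0.355 → q = 3.2×1.33×0.355 = 1.511 m³/s
Panel 4-5: Δb = 2.4 m, d̄ = (0.92+0.00)/2 = 0.46, v̄ = (0.28+0.00)/2 = 0.14 → q = 2.4×0.46×0.14 = 0.1546 m³/s
Q = Σ q = 4.749 m³/s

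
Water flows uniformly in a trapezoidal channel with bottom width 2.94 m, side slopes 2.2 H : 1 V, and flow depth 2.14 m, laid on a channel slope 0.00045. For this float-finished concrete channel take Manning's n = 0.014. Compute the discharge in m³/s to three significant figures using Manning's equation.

A = (b + z·y)·y = (2.94 + 2.2×2.14)×2.14 = 16.37 m²
P = b + 2y√(1+z²) = 2.94 + 2×2.14×√(1+2.2²) = 13.28 m
R = A/P = 16.37/13.28 = 1.232 m
Q = (1/n)·A·R^(2/3)·S^(1/2) = (1/0.014) × 16.37 × 1.232^(2/3) × 0.00045^(1/2) = 28.50 m³/s

28.5 m³/s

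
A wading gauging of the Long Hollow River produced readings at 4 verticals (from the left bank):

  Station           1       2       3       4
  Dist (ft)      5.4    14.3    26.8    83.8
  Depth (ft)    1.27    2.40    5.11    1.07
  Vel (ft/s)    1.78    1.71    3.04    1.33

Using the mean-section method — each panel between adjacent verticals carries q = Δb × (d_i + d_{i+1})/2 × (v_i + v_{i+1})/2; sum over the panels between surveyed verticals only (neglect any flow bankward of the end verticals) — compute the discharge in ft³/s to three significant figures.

525 ft³/s

Panel 1-2: Δb = 8.9 ft, d̄ = (1.27+2.40)/2 = 1.835, v̄ = (1.78+1.71)/2 = 1.745 → q = 8.9×1.835×1.745 = 28.50 ft³/s
Panel 2-3: Δb = 12.5 ft, d̄ = (2.40+5.11)/2 = 3.755, v̄ = (1.71+3.04)/2 = 2.375 → q = 12.5×3.755×2.375 = 111.5 ft³/s
Panel 3-4: Δb = 57 ft, d̄ = (5.11+1.07)/2 = 3.09, v̄ = (3.04+1.33)/2 = 2.185 → q = 57×3.09×2.185 = 384.8 ft³/s
Q = Σ q = 524.8 ft³/s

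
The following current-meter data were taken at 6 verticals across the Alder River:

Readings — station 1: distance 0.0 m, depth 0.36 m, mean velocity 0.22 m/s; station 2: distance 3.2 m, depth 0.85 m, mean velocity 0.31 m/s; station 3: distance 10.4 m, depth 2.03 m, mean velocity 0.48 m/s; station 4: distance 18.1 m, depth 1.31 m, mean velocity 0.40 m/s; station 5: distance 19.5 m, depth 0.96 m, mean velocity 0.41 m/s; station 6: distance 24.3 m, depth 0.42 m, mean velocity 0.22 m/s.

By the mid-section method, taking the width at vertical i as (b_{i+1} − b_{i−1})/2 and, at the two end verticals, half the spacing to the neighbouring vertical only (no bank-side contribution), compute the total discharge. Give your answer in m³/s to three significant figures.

w_1 = (3.2 − 0.0)/2 = 1.6 m; q_1 = 0.22 × 0.36 × 1.6 = 0.1267 m³/s
w_2 = (10.4 − 0.0)/2 = 5.2 m; q_2 = 0.31 × 0.85 × 5.2 = 1.370 m³/s
w_3 = (18.1 − 3.2)/2 = 7.45 m; q_3 = 0.48 × 2.03 × 7.45 = 7.259 m³/s
w_4 = (19.5 − 10.4)/2 = 4.55 m; q_4 = 0.40 × 1.31 × 4.55 = 2.384 m³/s
w_5 = (24.3 − 18.1)/2 = 3.1 m; q_5 = 0.41 × 0.96 × 3.1 = 1.220 m³/s
w_6 = (24.3 − 19.5)/2 = 2.4 m; q_6 = 0.22 × 0.42 × 2.4 = 0.2218 m³/s
Q = Σ qᵢ = 12.58 m³/s

12.6 m³/s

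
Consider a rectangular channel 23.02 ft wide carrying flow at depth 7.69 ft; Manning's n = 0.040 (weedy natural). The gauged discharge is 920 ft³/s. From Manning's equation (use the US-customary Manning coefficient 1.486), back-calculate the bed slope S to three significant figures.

A = b·y = 23.02 × 7.69 = 177.0 ft²
P = b + 2y = 23.02 + 2×7.69 = 38.40 ft
R = A/P = 177.0/38.40 = 4.610 ft
S = (Q·n / (1.486·A·R^(2/3)))² = (920×0.040 / (1.486×177.0×2.770))² = 0.002551

0.00255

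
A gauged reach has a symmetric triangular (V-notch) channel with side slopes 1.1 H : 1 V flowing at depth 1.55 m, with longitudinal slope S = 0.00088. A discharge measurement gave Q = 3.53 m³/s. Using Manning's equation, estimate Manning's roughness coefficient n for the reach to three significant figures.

0.0153

A = z·y² = 1.1×1.55² = 2.643 m²
P = 2y√(1+z²) = 2×1.55×√(1+1.1²) = 4.608 m
R = A/P = 2.643/4.608 = 0.5735 m
n = (1/Q)·A·R^(2/3)·S^(1/2) = (1/3.53) × 2.643 × 0.6902 × 0.02966 = 0.01533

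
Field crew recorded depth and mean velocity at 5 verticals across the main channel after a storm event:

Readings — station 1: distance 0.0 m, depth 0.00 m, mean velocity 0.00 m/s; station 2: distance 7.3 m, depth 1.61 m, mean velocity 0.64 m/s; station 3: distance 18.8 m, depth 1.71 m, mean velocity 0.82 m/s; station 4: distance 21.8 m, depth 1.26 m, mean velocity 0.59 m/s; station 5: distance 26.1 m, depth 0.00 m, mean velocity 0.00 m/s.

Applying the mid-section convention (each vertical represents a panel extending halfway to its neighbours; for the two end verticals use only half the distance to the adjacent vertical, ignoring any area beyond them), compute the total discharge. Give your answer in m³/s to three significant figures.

w_2 = (18.8 − 0.0)/2 = 9.4 m; q_2 = 0.64 × 1.61 × 9.4 = 9.686 m³/s
w_3 = (21.8 − 7.3)/2 = 7.25 m; q_3 = 0.82 × 1.71 × 7.25 = 10.17 m³/s
w_4 = (26.1 − 18.8)/2 = 3.65 m; q_4 = 0.59 × 1.26 × 3.65 = 2.713 m³/s
Stations 1, 5 contribute zero (depth or velocity is 0).
Q = Σ qᵢ = 22.57 m³/s

22.6 m³/s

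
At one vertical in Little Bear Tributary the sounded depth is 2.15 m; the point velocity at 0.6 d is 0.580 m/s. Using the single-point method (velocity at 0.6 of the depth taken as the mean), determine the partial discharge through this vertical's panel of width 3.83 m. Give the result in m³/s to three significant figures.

v̄ = v₀.₆ = 0.580 m/s
q = v̄ × d × w = 0.5800 × 2.15 × 3.83 = 4.776 m³/s

4.78 m³/s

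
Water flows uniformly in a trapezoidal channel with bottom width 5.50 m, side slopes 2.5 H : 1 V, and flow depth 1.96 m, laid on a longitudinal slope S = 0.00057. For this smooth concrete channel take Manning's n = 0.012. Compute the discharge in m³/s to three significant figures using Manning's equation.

47.6 m³/s

A = (b + z·y)·y = (5.50 + 2.5×1.96)×1.96 = 20.38 m²
P = b + 2y√(1+z²) = 5.50 + 2×1.96×√(1+2.5²) = 16.05 m
R = A/P = 20.38/16.05 = 1.270 m
Q = (1/n)·A·R^(2/3)·S^(1/2) = (1/0.012) × 20.38 × 1.270^(2/3) × 0.00057^(1/2) = 47.55 m³/s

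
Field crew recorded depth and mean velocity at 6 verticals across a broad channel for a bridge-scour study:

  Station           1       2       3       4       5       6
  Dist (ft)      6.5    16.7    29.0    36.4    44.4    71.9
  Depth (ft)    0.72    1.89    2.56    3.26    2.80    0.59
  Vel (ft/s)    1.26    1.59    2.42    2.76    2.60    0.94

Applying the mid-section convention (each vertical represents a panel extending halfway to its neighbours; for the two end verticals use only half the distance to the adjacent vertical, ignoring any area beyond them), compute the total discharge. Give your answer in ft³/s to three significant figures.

w_1 = (16.7 − 6.5)/2 = 5.1 ft; q_1 = 1.26 × 0.72 × 5.1 = 4.627 ft³/s
w_2 = (29.0 − 6.5)/2 = 11.25 ft; q_2 = 1.59 × 1.89 × 11.25 = 33.81 ft³/s
w_3 = (36.4 − 16.7)/2 = 9.85 ft; q_3 = 2.42 × 2.56 × 9.85 = 61.02 ft³/s
w_4 = (44.4 − 29.0)/2 = 7.7 ft; q_4 = 2.76 × 3.26 × 7.7 = 69.28 ft³/s
w_5 = (71.9 − 36.4)/2 = 17.75 ft; q_5 = 2.60 × 2.80 × 17.75 = 129.2 ft³/s
w_6 = (71.9 − 44.4)/2 = 13.75 ft; q_6 = 0.94 × 0.59 × 13.75 = 7.626 ft³/s
Q = Σ qᵢ = 305.6 ft³/s

306 ft³/s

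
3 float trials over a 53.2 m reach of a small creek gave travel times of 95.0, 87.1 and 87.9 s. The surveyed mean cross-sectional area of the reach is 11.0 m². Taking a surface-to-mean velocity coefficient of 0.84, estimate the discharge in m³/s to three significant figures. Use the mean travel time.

5.46 m³/s

t̄ = (95.0 + 87.1 + 87.9) / 3 = 90 s
v_surface = L / t̄ = 53.2 / 90 = 0.5911 m/s
v_mean = 0.84 × 0.5911 = 0.4965 m/s
Q = A × v_mean = 11.0 × 0.4965 = 5.462 m³/s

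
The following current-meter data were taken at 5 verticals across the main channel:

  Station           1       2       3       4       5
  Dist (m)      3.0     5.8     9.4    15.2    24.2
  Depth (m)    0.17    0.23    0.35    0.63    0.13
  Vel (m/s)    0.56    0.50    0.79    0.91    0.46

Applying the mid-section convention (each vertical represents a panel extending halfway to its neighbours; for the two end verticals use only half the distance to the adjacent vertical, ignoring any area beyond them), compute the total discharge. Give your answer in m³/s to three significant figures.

w_1 = (5.8 − 3.0)/2 = 1.4 m; q_1 = 0.56 × 0.17 × 1.4 = 0.1333 m³/s
w_2 = (9.4 − 3.0)/2 = 3.2 m; q_2 = 0.50 × 0.23 × 3.2 = 0.3680 m³/s
w_3 = (15.2 − 5.8)/2 = 4.7 m; q_3 = 0.79 × 0.35 × 4.7 = 1.300 m³/s
w_4 = (24.2 − 9.4)/2 = 7.4 m; q_4 = 0.91 × 0.63 × 7.4 = 4.242 m³/s
w_5 = (24.2 − 15.2)/2 = 4.5 m; q_5 = 0.46 × 0.13 × 4.5 = 0.2691 m³/s
Q = Σ qᵢ = 6.312 m³/s

6.31 m³/s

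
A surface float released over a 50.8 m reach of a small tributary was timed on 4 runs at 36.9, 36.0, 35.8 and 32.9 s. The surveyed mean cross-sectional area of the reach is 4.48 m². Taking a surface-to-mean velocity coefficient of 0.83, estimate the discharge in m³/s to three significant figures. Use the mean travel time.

t̄ = (36.9 + 36.0 + 35.8 + 32.9) / 4 = 35.4 s
v_surface = L / t̄ = 50.8 / 35.4 = 1.435 m/s
v_mean = 0.83 × 1.435 = 1.191 m/s
Q = A × v_mean = 4.48 × 1.191 = 5.336 m³/s

5.34 m³/s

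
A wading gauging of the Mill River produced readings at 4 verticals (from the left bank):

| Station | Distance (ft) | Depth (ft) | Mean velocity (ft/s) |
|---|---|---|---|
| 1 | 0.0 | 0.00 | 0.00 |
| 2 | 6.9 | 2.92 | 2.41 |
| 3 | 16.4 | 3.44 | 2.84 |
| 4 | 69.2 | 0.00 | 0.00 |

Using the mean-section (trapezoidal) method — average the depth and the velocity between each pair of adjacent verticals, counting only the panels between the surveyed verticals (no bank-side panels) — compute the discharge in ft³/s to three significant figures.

Panel 1-2: Δb = 6.9 ft, d̄ = (0.00+2.92)/2 = 1.46, v̄ = (0.00+2.41)/2 = 1.205 → q = 6.9×1.46×1.205 = 12.14 ft³/s
Panel 2-3: Δb = 9.5 ft, d̄ = (2.92+3.44)/2 = 3.18, v̄ = (2.41+2.84)/2 = 2.625 → q = 9.5×3.18×2.625 = 79.30 ft³/s
Panel 3-4: Δb = 52.8 ft, d̄ = (3.44+0.00)/2 = 1.72, v̄ = (2.84+0.00)/2 = 1.42 → q = 52.8×1.72×1.42 = 129.0 ft³/s
Q = Σ q = 220.4 ft³/s

220 ft³/s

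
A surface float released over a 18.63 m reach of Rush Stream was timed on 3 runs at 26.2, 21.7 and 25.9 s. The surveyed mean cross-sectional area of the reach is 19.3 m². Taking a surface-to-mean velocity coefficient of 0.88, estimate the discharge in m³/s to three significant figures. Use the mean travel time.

12.9 m³/s

t̄ = (26.2 + 21.7 + 25.9) / 3 = 24.6 s
v_surface = L / t̄ = 18.63 / 24.6 = 0.7573 m/s
v_mean = 0.88 × 0.7573 = 0.6664 m/s
Q = A × v_mean = 19.3 × 0.6664 = 12.86 m³/s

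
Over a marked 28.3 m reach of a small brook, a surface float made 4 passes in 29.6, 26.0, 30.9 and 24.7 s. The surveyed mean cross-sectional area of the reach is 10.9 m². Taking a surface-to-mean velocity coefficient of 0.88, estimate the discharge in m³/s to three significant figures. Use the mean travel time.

t̄ = (29.6 + 26.0 + 30.9 + 24.7) / 4 = 27.8 s
v_surface = L / t̄ = 28.3 / 27.8 = 1.018 m/s
v_mean = 0.88 × 1.018 = 0.8958 m/s
Q = A × v_mean = 10.9 × 0.8958 = 9.765 m³/s

9.76 m³/s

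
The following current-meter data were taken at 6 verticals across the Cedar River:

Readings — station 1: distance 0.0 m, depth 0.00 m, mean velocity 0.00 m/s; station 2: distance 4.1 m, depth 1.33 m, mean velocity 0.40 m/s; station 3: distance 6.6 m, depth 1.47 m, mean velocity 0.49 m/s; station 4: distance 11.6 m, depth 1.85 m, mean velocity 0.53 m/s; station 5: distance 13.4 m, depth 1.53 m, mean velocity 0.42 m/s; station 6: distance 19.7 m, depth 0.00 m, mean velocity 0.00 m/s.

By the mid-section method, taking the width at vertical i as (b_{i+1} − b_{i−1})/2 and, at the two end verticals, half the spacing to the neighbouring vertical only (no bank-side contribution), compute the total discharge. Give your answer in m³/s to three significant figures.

10.4 m³/s

w_2 = (6.6 − 0.0)/2 = 3.3 m; q_2 = 0.40 × 1.33 × 3.3 = 1.756 m³/s
w_3 = (11.6 − 4.1)/2 = 3.75 m; q_3 = 0.49 × 1.47 × 3.75 = 2.701 m³/s
w_4 = (13.4 − 6.6)/2 = 3.4 m; q_4 = 0.53 × 1.85 × 3.4 = 3.334 m³/s
w_5 = (19.7 − 11.6)/2 = 4.05 m; q_5 = 0.42 × 1.53 × 4.05 = 2.603 m³/s
Stations 1, 6 contribute zero (depth or velocity is 0).
Q = Σ qᵢ = 10.39 m³/s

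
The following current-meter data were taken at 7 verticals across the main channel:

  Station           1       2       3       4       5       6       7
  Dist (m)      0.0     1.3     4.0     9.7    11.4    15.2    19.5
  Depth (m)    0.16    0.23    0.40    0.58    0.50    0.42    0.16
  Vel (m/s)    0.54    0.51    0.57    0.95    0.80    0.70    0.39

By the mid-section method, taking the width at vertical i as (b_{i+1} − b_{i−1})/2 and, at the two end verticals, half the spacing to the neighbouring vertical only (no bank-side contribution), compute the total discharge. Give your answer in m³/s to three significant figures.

w_1 = (1.3 − 0.0)/2 = 0.65 m; q_1 = 0.54 × 0.16 × 0.65 = 0.05616 m³/s
w_2 = (4.0 − 0.0)/2 = 2 m; q_2 = 0.51 × 0.23 × 2 = 0.2346 m³/s
w_3 = (9.7 − 1.3)/2 = 4.2 m; q_3 = 0.57 × 0.40 × 4.2 = 0.9576 m³/s
w_4 = (11.4 − 4.0)/2 = 3.7 m; q_4 = 0.95 × 0.58 × 3.7 = 2.039 m³/s
w_5 = (15.2 − 9.7)/2 = 2.75 m; q_5 = 0.80 × 0.50 × 2.75 = 1.100 m³/s
w_6 = (19.5 − 11.4)/2 = 4.05 m; q_6 = 0.70 × 0.42 × 4.05 = 1.191 m³/s
w_7 = (19.5 − 15.2)/2 = 2.15 m; q_7 = 0.39 × 0.16 × 2.15 = 0.1342 m³/s
Q = Σ qᵢ = 5.712 m³/s

5.71 m³/s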